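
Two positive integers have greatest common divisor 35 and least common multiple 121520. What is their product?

For any two positive integers, gcd × lcm = product = 35 × 121520 = 4253200.

4253200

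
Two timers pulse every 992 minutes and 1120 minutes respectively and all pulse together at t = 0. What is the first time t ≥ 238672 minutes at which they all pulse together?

243040 minutes

Joint pulses occur at multiples of LCM(992, 1120).
992 = 2^5 × 31
1120 = 2^5 × 5 × 7
LCM(992, 1120) = 2^5 × 5 × 7 × 31 = 34720.
Smallest multiple of 34720 that is ≥ 238672: ⌈238672/34720⌉ × 34720 = 7 × 34720 = 243040.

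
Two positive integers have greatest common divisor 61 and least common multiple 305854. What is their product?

18657094

For any two positive integers, gcd × lcm = product = 61 × 305854 = 18657094.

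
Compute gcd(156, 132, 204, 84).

156 = 2^2 × 3 × 13
132 = 2^2 × 3 × 11
204 = 2^2 × 3 × 17
84 = 2^2 × 3 × 7
gcd(156, 132, 204, 84) = 2^2 × 3 = 12.

12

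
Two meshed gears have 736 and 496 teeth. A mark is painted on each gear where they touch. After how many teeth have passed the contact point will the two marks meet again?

The first simultaneous occurrence is after LCM of the individual periods.
736 = 2^5 × 23
496 = 2^4 × 31
LCM(736, 496) = 2^5 × 23 × 31 = 22816.

22816 teeth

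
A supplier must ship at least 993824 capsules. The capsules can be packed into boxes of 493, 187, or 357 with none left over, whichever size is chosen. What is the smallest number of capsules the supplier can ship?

The number of capsules must be a common multiple of 493, 187, and 357, so a multiple of their LCM.
493 = 17 × 29
187 = 11 × 17
357 = 3 × 7 × 17
LCM(493, 187, 357) = 3 × 7 × 11 × 17 × 29 = 113883.
Smallest multiple of 113883 that is ≥ 993824: ⌈993824/113883⌉ × 113883 = 9 × 113883 = 1024947.

1024947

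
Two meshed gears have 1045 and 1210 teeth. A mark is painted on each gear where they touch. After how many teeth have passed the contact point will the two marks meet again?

The first simultaneous occurrence is after LCM of the individual periods.
1045 = 5 × 11 × 19
1210 = 2 × 5 × 11^2
LCM(1045, 1210) = 2 × 5 × 11^2 × 19 = 22990.

22990 teeth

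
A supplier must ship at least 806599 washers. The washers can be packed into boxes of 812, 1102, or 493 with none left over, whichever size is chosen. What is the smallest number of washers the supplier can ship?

1049104

The number of washers must be a common multiple of 812, 1102, and 493, so a multiple of their LCM.
812 = 2^2 × 7 × 29
1102 = 2 × 19 × 29
493 = 17 × 29
LCM(812, 1102, 493) = 2^2 × 7 × 17 × 19 × 29 = 262276.
Smallest multiple of 262276 that is ≥ 806599: ⌈806599/262276⌉ × 262276 = 4 × 262276 = 1049104.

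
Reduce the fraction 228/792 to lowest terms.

19/66

228 = 2^2 × 3 × 19
792 = 2^3 × 3^2 × 11
gcd(228, 792) = 2^2 × 3 = 12.
Divide numerator and denominator by 12: 228/792 = 19/66.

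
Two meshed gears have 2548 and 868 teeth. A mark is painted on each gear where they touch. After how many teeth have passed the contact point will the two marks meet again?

The first simultaneous occurrence is after LCM of the individual periods.
2548 = 2^2 × 7^2 × 13
868 = 2^2 × 7 × 31
LCM(2548, 868) = 2^2 × 7^2 × 13 × 31 = 78988.

78988 teeth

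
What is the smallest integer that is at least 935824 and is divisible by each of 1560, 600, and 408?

The integer must be a common multiple of 1560, 600, and 408, so a multiple of their LCM.
1560 = 2^3 × 3 × 5 × 13
600 = 2^3 × 3 × 5^2
408 = 2^3 × 3 × 17
LCM(1560, 600, 408) = 2^3 × 3 × 5^2 × 13 × 17 = 132600.
Smallest multiple of 132600 that is ≥ 935824: ⌈935824/132600⌉ × 132600 = 8 × 132600 = 1060800.

1060800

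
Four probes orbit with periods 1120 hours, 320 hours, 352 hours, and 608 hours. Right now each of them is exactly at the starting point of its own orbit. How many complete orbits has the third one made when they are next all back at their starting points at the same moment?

The first common completion time is the LCM of the periods.
1120 = 2^5 × 5 × 7
320 = 2^6 × 5
352 = 2^5 × 11
608 = 2^5 × 19
LCM(1120, 320, 352, 608) = 2^6 × 5 × 7 × 11 × 19 = 468160.
Orbits for period 352: 468160 / 352 = 1330.

1330 orbits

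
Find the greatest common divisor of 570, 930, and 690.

30

570 = 2 × 3 × 5 × 19
930 = 2 × 3 × 5 × 31
690 = 2 × 3 × 5 × 23
gcd(570, 930, 690) = 2 × 3 × 5 = 30.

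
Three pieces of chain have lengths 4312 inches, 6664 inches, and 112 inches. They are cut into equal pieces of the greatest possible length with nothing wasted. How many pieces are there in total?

198

Piece length = gcd(4312, 6664, 112).
4312 = 2^3 × 7^2 × 11
6664 = 2^3 × 7^2 × 17
112 = 2^4 × 7
gcd(4312, 6664, 112) = 2^3 × 7 = 56.
Total pieces = 4312/56 + 6664/56 + 112/56 = 77 + 119 + 2 = 198.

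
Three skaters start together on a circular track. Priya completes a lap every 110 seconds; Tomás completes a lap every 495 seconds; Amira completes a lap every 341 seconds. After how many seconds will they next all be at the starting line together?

30690 seconds

We need the least common multiple of the intervals.
110 = 2 × 5 × 11
495 = 3^2 × 5 × 11
341 = 11 × 31
LCM(110, 495, 341) = 2 × 3^2 × 5 × 11 × 31 = 30690.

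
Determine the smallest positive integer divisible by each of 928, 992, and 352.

316448

928 = 2^5 × 29
992 = 2^5 × 31
352 = 2^5 × 11
LCM(928, 992, 352) = 2^5 × 11 × 29 × 31 = 316448.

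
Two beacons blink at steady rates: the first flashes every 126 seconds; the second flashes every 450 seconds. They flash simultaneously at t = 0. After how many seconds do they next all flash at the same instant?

3150 seconds

They coincide at every common multiple of the periods; the first is the LCM.
126 = 2 × 3^2 × 7
450 = 2 × 3^2 × 5^2
LCM(126, 450) = 2 × 3^2 × 5^2 × 7 = 3150.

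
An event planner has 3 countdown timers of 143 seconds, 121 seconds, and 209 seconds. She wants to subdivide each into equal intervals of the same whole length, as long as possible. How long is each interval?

The interval must divide each timer length; the longest such is the gcd.
143 = 11 × 13
121 = 11^2
209 = 11 × 19
gcd(143, 121, 209) = 11.

11 seconds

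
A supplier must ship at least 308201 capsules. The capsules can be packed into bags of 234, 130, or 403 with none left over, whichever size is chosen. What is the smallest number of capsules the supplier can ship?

326430

The number of capsules must be a common multiple of 234, 130, and 403, so a multiple of their LCM.
234 = 2 × 3^2 × 13
130 = 2 × 5 × 13
403 = 13 × 31
LCM(234, 130, 403) = 2 × 3^2 × 5 × 13 × 31 = 36270.
Smallest multiple of 36270 that is ≥ 308201: ⌈308201/36270⌉ × 36270 = 9 × 36270 = 326430.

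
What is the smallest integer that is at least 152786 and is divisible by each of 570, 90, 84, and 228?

167580

The integer must be a common multiple of 570, 90, 84, and 228, so a multiple of their LCM.
570 = 2 × 3 × 5 × 19
90 = 2 × 3^2 × 5
84 = 2^2 × 3 × 7
228 = 2^2 × 3 × 19
LCM(570, 90, 84, 228) = 2^2 × 3^2 × 5 × 7 × 19 = 23940.
Smallest multiple of 23940 that is ≥ 152786: ⌈152786/23940⌉ × 23940 = 7 × 23940 = 167580.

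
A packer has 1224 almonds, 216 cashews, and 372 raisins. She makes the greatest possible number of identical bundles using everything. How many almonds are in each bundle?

Number of bundles = gcd(1224, 216, 372).
1224 = 2^3 × 3^2 × 17
216 = 2^3 × 3^3
372 = 2^2 × 3 × 31
gcd(1224, 216, 372) = 2^2 × 3 = 12.
almonds per bundle = 1224 / 12 = 102.

102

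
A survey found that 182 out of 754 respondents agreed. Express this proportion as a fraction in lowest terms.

7/29

182 = 2 × 7 × 13
754 = 2 × 13 × 29
gcd(182, 754) = 2 × 13 = 26.
Divide numerator and denominator by 26: 182/754 = 7/29.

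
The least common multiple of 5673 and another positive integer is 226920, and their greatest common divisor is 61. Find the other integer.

gcd × lcm = product of the two integers, so the other integer is (61 × 226920) / 5673 = 2440.

2440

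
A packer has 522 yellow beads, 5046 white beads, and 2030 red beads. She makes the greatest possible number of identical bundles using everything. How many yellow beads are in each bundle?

Number of bundles = gcd(522, 5046, 2030).
522 = 2 × 3^2 × 29
5046 = 2 × 3 × 29^2
2030 = 2 × 5 × 7 × 29
gcd(522, 5046, 2030) = 2 × 29 = 58.
yellow beads per bundle = 522 / 58 = 9.

9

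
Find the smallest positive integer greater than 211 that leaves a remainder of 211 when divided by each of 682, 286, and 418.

N − 211 must be a common multiple of 682, 286, and 418.
682 = 2 × 11 × 31
286 = 2 × 11 × 13
418 = 2 × 11 × 19
LCM(682, 286, 418) = 2 × 11 × 13 × 19 × 31 = 168454.
Smallest N > 211 is LCM + 211 = 168454 + 211 = 168665.

168665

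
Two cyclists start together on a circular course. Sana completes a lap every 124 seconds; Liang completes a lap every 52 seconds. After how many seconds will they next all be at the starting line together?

The first simultaneous occurrence is after LCM of the individual periods.
124 = 2^2 × 31
52 = 2^2 × 13
LCM(124, 52) = 2^2 × 13 × 31 = 1612.

1612 seconds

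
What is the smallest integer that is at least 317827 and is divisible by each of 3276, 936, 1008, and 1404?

353808

The integer must be a common multiple of 3276, 936, 1008, and 1404, so a multiple of their LCM.
3276 = 2^2 × 3^2 × 7 × 13
936 = 2^3 × 3^2 × 13
1008 = 2^4 × 3^2 × 7
1404 = 2^2 × 3^3 × 13
LCM(3276, 936, 1008, 1404) = 2^4 × 3^3 × 7 × 13 = 39312.
Smallest multiple of 39312 that is ≥ 317827: ⌈317827/39312⌉ × 39312 = 9 × 39312 = 353808.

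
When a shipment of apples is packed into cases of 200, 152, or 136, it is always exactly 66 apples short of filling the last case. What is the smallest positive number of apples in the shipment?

64534

Being 66 short of a full case of size k means N ≡ −66 (mod k), i.e. N + 66 is a multiple of each size.
200 = 2^3 × 5^2
152 = 2^3 × 19
136 = 2^3 × 17
LCM(200, 152, 136) = 2^3 × 5^2 × 17 × 19 = 64600.
Smallest positive N is 64600 − 66 = 64534.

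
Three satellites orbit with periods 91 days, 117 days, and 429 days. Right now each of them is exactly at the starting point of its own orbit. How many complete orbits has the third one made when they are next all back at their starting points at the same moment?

All finish a whole number of cycles simultaneously at t = LCM of the periods.
91 = 7 × 13
117 = 3^2 × 13
429 = 3 × 11 × 13
LCM(91, 117, 429) = 3^2 × 7 × 11 × 13 = 9009.
Orbits for period 429: 9009 / 429 = 21.

21 orbits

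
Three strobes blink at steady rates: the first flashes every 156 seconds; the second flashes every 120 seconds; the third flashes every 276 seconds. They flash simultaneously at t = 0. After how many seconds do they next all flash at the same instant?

35880 seconds

The first simultaneous occurrence is after LCM of the individual periods.
156 = 2^2 × 3 × 13
120 = 2^3 × 3 × 5
276 = 2^2 × 3 × 23
LCM(156, 120, 276) = 2^3 × 3 × 5 × 13 × 23 = 35880.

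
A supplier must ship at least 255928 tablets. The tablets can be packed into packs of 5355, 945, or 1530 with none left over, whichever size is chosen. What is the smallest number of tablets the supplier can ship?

The number of tablets must be a common multiple of 5355, 945, and 1530, so a multiple of their LCM.
5355 = 3^2 × 5 × 7 × 17
945 = 3^3 × 5 × 7
1530 = 2 × 3^2 × 5 × 17
LCM(5355, 945, 1530) = 2 × 3^3 × 5 × 7 × 17 = 32130.
Smallest multiple of 32130 that is ≥ 255928: ⌈255928/32130⌉ × 32130 = 8 × 32130 = 257040.

257040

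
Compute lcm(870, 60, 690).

870 = 2 × 3 × 5 × 29
60 = 2^2 × 3 × 5
690 = 2 × 3 × 5 × 23
LCM(870, 60, 690) = 2^2 × 3 × 5 × 23 × 29 = 40020.

40020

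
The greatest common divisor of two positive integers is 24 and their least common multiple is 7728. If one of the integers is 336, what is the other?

552

For two integers, gcd × lcm = product, so the other is (24 × 7728) / 336 = 185472 / 336 = 552.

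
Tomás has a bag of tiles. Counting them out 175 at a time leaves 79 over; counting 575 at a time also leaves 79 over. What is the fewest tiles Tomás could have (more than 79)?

4104

N − 79 must be a common multiple of 175 and 575.
175 = 5^2 × 7
575 = 5^2 × 23
LCM(175, 575) = 5^2 × 7 × 23 = 4025.
Smallest N > 79 is LCM + 79 = 4025 + 79 = 4104.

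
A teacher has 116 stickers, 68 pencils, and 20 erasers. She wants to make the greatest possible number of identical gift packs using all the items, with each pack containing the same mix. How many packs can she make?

4 packs

The pack count must divide each quantity, so the greatest is gcd(116, 68, 20).
116 = 2^2 × 29
68 = 2^2 × 17
20 = 2^2 × 5
gcd(116, 68, 20) = 2^2 = 4.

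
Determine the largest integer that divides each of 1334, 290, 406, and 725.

1334 = 2 × 23 × 29
290 = 2 × 5 × 29
406 = 2 × 7 × 29
725 = 5^2 × 29
gcd(1334, 290, 406, 725) = 29.

29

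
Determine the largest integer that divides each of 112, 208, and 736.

16

112 = 2^4 × 7
208 = 2^4 × 13
736 = 2^5 × 23
gcd(112, 208, 736) = 2^4 = 16.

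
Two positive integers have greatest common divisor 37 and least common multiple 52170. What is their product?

1930290

For any two positive integers, gcd × lcm = product = 37 × 52170 = 1930290.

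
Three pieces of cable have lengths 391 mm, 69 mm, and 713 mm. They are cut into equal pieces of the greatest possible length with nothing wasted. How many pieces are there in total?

Piece length = gcd(391, 69, 713).
391 = 17 × 23
69 = 3 × 23
713 = 23 × 31
gcd(391, 69, 713) = 23.
Total pieces = 391/23 + 69/23 + 713/23 = 17 + 3 + 31 = 51.

51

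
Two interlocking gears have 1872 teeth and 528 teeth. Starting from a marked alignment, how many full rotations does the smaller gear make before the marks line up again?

39 rotations

All finish a whole number of cycles simultaneously at t = LCM of the periods.
1872 = 2^4 × 3^2 × 13
528 = 2^4 × 3 × 11
LCM(1872, 528) = 2^4 × 3^2 × 11 × 13 = 20592.
Rotations for period 528: 20592 / 528 = 39.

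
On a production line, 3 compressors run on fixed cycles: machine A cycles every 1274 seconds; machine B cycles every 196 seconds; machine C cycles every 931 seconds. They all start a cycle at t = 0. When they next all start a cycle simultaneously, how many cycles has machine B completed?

247 cycles

They are all back at their starting positions together after one LCM of the periods.
1274 = 2 × 7^2 × 13
196 = 2^2 × 7^2
931 = 7^2 × 19
LCM(1274, 196, 931) = 2^2 × 7^2 × 13 × 19 = 48412.
Cycles for period 196: 48412 / 196 = 247.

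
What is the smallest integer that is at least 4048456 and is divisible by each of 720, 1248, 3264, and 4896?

The integer must be a common multiple of 720, 1248, 3264, and 4896, so a multiple of their LCM.
720 = 2^4 × 3^2 × 5
1248 = 2^5 × 3 × 13
3264 = 2^6 × 3 × 17
4896 = 2^5 × 3^2 × 17
LCM(720, 1248, 3264, 4896) = 2^6 × 3^2 × 5 × 13 × 17 = 636480.
Smallest multiple of 636480 that is ≥ 4048456: ⌈4048456/636480⌉ × 636480 = 7 × 636480 = 4455360.

4455360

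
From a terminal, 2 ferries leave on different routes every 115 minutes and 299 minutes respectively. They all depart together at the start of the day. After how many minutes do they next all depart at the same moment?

The first simultaneous occurrence is after LCM of the individual periods.
115 = 5 × 23
299 = 13 × 23
LCM(115, 299) = 5 × 13 × 23 = 1495.

1495 minutes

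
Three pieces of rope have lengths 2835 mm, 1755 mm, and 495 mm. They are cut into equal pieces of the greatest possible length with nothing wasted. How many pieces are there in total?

113

Piece length = gcd(2835, 1755, 495).
2835 = 3^4 × 5 × 7
1755 = 3^3 × 5 × 13
495 = 3^2 × 5 × 11
gcd(2835, 1755, 495) = 3^2 × 5 = 45.
Total pieces = 2835/45 + 1755/45 + 495/45 = 63 + 39 + 11 = 113.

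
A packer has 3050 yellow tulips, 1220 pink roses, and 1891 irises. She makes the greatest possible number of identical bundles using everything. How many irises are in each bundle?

31

Number of bundles = gcd(3050, 1220, 1891).
3050 = 2 × 5^2 × 61
1220 = 2^2 × 5 × 61
1891 = 31 × 61
gcd(3050, 1220, 1891) = 61.
irises per bundle = 1891 / 61 = 31.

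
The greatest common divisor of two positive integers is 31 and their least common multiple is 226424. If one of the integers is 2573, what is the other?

For two integers, gcd × lcm = product, so the other is (31 × 226424) / 2573 = 7019144 / 2573 = 2728.

2728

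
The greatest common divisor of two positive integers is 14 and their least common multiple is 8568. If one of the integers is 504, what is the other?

238

For two integers, gcd × lcm = product, so the other is (14 × 8568) / 504 = 119952 / 504 = 238.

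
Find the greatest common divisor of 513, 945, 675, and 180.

513 = 3^3 × 19
945 = 3^3 × 5 × 7
675 = 3^3 × 5^2
180 = 2^2 × 3^2 × 5
gcd(513, 945, 675, 180) = 3^2 = 9.

9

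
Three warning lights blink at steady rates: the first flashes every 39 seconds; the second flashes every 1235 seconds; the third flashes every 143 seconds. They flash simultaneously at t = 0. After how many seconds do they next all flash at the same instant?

40755 seconds

We need the least common multiple of the intervals.
39 = 3 × 13
1235 = 5 × 13 × 19
143 = 11 × 13
LCM(39, 1235, 143) = 3 × 5 × 11 × 13 × 19 = 40755.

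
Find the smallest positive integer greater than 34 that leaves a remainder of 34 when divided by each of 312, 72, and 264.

N − 34 must be a common multiple of 312, 72, and 264.
312 = 2^3 × 3 × 13
72 = 2^3 × 3^2
264 = 2^3 × 3 × 11
LCM(312, 72, 264) = 2^3 × 3^2 × 11 × 13 = 10296.
Smallest N > 34 is LCM + 34 = 10296 + 34 = 10330.

10330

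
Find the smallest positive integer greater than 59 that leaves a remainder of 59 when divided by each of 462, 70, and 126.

6989

N − 59 must be a common multiple of 462, 70, and 126.
462 = 2 × 3 × 7 × 11
70 = 2 × 5 × 7
126 = 2 × 3^2 × 7
LCM(462, 70, 126) = 2 × 3^2 × 5 × 7 × 11 = 6930.
Smallest N > 59 is LCM + 59 = 6930 + 59 = 6989.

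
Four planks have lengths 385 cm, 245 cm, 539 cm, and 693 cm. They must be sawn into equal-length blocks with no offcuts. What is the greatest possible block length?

7 cm

This is the greatest common divisor of 385, 245, 539, and 693.
385 = 5 × 7 × 11
245 = 5 × 7^2
539 = 7^2 × 11
693 = 3^2 × 7 × 11
gcd(385, 245, 539, 693) = 7.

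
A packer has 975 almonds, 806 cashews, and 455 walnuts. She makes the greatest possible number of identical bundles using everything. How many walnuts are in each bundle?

Number of bundles = gcd(975, 806, 455).
975 = 3 × 5^2 × 13
806 = 2 × 13 × 31
455 = 5 × 7 × 13
gcd(975, 806, 455) = 13.
walnuts per bundle = 455 / 13 = 35.

35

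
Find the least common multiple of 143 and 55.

143 = 11 × 13
55 = 5 × 11
LCM(143, 55) = 5 × 11 × 13 = 715.

715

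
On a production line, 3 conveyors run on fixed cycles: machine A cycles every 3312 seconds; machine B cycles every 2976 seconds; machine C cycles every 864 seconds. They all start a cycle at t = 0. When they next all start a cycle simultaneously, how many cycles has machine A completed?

They are all back at their starting positions together after one LCM of the periods.
3312 = 2^4 × 3^2 × 23
2976 = 2^5 × 3 × 31
864 = 2^5 × 3^3
LCM(3312, 2976, 864) = 2^5 × 3^3 × 23 × 31 = 616032.
Cycles for period 3312: 616032 / 3312 = 186.

186 cycles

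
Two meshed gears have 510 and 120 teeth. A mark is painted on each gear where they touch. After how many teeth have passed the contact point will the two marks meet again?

2040 teeth

The first simultaneous occurrence is after LCM of the individual periods.
510 = 2 × 3 × 5 × 17
120 = 2^3 × 3 × 5
LCM(510, 120) = 2^3 × 3 × 5 × 17 = 2040.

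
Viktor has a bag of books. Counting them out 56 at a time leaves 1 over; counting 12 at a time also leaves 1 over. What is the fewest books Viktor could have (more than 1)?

169

N − 1 must be a common multiple of 56 and 12.
56 = 2^3 × 7
12 = 2^2 × 3
LCM(56, 12) = 2^3 × 3 × 7 = 168.
Smallest N > 1 is LCM + 1 = 168 + 1 = 169.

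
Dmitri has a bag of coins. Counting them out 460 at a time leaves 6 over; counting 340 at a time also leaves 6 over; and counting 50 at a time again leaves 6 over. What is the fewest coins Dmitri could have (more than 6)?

39106

N − 6 must be a common multiple of 460, 340, and 50.
460 = 2^2 × 5 × 23
340 = 2^2 × 5 × 17
50 = 2 × 5^2
LCM(460, 340, 50) = 2^2 × 5^2 × 17 × 23 = 39100.
Smallest N > 6 is LCM + 6 = 39100 + 6 = 39106.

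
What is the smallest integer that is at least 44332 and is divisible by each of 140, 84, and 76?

The integer must be a common multiple of 140, 84, and 76, so a multiple of their LCM.
140 = 2^2 × 5 × 7
84 = 2^2 × 3 × 7
76 = 2^2 × 19
LCM(140, 84, 76) = 2^2 × 3 × 5 × 7 × 19 = 7980.
Smallest multiple of 7980 that is ≥ 44332: ⌈44332/7980⌉ × 7980 = 6 × 7980 = 47880.

47880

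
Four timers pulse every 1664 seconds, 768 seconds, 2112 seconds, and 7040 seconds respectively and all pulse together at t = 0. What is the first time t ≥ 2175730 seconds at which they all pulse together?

2196480 seconds

Joint pulses occur at multiples of LCM(1664, 768, 2112, 7040).
1664 = 2^7 × 13
768 = 2^8 × 3
2112 = 2^6 × 3 × 11
7040 = 2^7 × 5 × 11
LCM(1664, 768, 2112, 7040) = 2^8 × 3 × 5 × 11 × 13 = 549120.
Smallest multiple of 549120 that is ≥ 2175730: ⌈2175730/549120⌉ × 549120 = 4 × 549120 = 2196480.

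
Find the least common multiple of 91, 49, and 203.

18473

91 = 7 × 13
49 = 7^2
203 = 7 × 29
LCM(91, 49, 203) = 7^2 × 13 × 29 = 18473.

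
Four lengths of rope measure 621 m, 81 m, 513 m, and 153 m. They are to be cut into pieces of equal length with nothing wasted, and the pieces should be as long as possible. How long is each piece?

The greatest length dividing all of 621, 81, 513, and 153 is their gcd.
621 = 3^3 × 23
81 = 3^4
513 = 3^3 × 19
153 = 3^2 × 17
gcd(621, 81, 513, 153) = 3^2 = 9.

9 m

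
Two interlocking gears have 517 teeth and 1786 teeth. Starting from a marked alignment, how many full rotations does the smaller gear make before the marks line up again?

The first common completion time is the LCM of the periods.
517 = 11 × 47
1786 = 2 × 19 × 47
LCM(517, 1786) = 2 × 11 × 19 × 47 = 19646.
Rotations for period 517: 19646 / 517 = 38.

38 rotations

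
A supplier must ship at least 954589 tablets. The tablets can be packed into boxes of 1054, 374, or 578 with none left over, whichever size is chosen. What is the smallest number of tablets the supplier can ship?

The number of tablets must be a common multiple of 1054, 374, and 578, so a multiple of their LCM.
1054 = 2 × 17 × 31
374 = 2 × 11 × 17
578 = 2 × 17^2
LCM(1054, 374, 578) = 2 × 11 × 17^2 × 31 = 197098.
Smallest multiple of 197098 that is ≥ 954589: ⌈954589/197098⌉ × 197098 = 5 × 197098 = 985490.

985490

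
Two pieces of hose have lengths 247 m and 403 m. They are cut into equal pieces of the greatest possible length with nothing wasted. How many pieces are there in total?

Piece length = gcd(247, 403).
247 = 13 × 19
403 = 13 × 31
gcd(247, 403) = 13.
Total pieces = 247/13 + 403/13 = 19 + 31 = 50.

50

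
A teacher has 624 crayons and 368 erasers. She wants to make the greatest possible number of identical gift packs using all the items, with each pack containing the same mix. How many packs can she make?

By the Euclidean algorithm:
624 = 1 × 368 + 256
368 = 1 × 256 + 112
256 = 2 × 112 + 32
112 = 3 × 32 + 16
32 = 2 × 16 + 0
gcd(624, 368) = 16.

16 packs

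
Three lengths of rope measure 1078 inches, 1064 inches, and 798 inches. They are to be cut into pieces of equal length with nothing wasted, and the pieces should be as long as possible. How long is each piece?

14 inches

The greatest length dividing all of 1078, 1064, and 798 is their gcd.
1078 = 2 × 7^2 × 11
1064 = 2^3 × 7 × 19
798 = 2 × 3 × 7 × 19
gcd(1078, 1064, 798) = 2 × 7 = 14.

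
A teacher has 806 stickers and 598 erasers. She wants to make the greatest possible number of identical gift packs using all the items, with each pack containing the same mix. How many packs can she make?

26 packs

The pack count must divide each quantity, so the greatest is gcd(806, 598).
806 = 2 × 13 × 31
598 = 2 × 13 × 23
gcd(806, 598) = 2 × 13 = 26.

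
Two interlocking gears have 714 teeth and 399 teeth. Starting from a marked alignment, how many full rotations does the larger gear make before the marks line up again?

19 rotations

They are all back at their starting positions together after one LCM of the periods.
714 = 2 × 3 × 7 × 17
399 = 3 × 7 × 19
LCM(714, 399) = 2 × 3 × 7 × 17 × 19 = 13566.
Rotations for period 714: 13566 / 714 = 19.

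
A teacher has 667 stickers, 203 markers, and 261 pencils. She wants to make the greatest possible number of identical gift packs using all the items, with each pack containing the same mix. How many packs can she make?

The pack count must divide each quantity, so the greatest is gcd(667, 203, 261).
667 = 23 × 29
203 = 7 × 29
261 = 3^2 × 29
gcd(667, 203, 261) = 29.

29 packs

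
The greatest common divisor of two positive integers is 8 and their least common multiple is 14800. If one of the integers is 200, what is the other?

For two integers, gcd × lcm = product, so the other is (8 × 14800) / 200 = 118400 / 200 = 592.

592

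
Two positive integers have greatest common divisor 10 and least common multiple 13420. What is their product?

134200

For any two positive integers, gcd × lcm = product = 10 × 13420 = 134200.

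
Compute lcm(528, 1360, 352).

89760

528 = 2^4 × 3 × 11
1360 = 2^4 × 5 × 17
352 = 2^5 × 11
LCM(528, 1360, 352) = 2^5 × 3 × 5 × 11 × 17 = 89760.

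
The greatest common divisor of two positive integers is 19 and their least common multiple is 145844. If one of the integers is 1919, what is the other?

For two integers, gcd × lcm = product, so the other is (19 × 145844) / 1919 = 2771036 / 1919 = 1444.

1444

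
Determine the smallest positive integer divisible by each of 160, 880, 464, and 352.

51040

160 = 2^5 × 5
880 = 2^4 × 5 × 11
464 = 2^4 × 29
352 = 2^5 × 11
LCM(160, 880, 464, 352) = 2^5 × 5 × 11 × 29 = 51040.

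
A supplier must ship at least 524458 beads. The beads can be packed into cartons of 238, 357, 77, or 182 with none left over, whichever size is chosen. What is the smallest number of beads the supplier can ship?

The number of beads must be a common multiple of 238, 357, 77, and 182, so a multiple of their LCM.
238 = 2 × 7 × 17
357 = 3 × 7 × 17
77 = 7 × 11
182 = 2 × 7 × 13
LCM(238, 357, 77, 182) = 2 × 3 × 7 × 11 × 13 × 17 = 102102.
Smallest multiple of 102102 that is ≥ 524458: ⌈524458/102102⌉ × 102102 = 6 × 102102 = 612612.

612612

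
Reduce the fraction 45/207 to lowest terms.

45 = 3^2 × 5
207 = 3^2 × 23
gcd(45, 207) = 3^2 = 9.
Divide numerator and denominator by 9: 45/207 = 5/23.

5/23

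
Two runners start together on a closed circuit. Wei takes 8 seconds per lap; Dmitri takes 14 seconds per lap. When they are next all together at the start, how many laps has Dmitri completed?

4 laps

All finish a whole number of cycles simultaneously at t = LCM of the periods.
8 = 2^3
14 = 2 × 7
LCM(8, 14) = 2^3 × 7 = 56.
Laps for period 14: 56 / 14 = 4.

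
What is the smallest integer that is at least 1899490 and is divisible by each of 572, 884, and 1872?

The integer must be a common multiple of 572, 884, and 1872, so a multiple of their LCM.
572 = 2^2 × 11 × 13
884 = 2^2 × 13 × 17
1872 = 2^4 × 3^2 × 13
LCM(572, 884, 1872) = 2^4 × 3^2 × 11 × 13 × 17 = 350064.
Smallest multiple of 350064 that is ≥ 1899490: ⌈1899490/350064⌉ × 350064 = 6 × 350064 = 2100384.

2100384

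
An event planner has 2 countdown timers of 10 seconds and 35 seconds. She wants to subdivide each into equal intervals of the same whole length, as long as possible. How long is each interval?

By the Euclidean algorithm:
35 = 3 × 10 + 5
10 = 2 × 5 + 0
gcd(10, 35) = 5.

5 seconds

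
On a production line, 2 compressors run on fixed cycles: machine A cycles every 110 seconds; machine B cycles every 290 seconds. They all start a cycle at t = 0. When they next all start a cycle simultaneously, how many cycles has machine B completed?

All finish a whole number of cycles simultaneously at t = LCM of the periods.
110 = 2 × 5 × 11
290 = 2 × 5 × 29
LCM(110, 290) = 2 × 5 × 11 × 29 = 3190.
Cycles for period 290: 3190 / 290 = 11.

11 cycles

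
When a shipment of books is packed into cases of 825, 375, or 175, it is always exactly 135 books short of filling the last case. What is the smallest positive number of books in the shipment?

28740

Being 135 short of a full case of size k means N ≡ −135 (mod k), i.e. N + 135 is a multiple of each size.
825 = 3 × 5^2 × 11
375 = 3 × 5^3
175 = 5^2 × 7
LCM(825, 375, 175) = 3 × 5^3 × 7 × 11 = 28875.
Smallest positive N is 28875 − 135 = 28740.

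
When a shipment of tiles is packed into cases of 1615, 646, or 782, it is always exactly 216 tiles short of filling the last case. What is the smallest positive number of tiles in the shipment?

Being 216 short of a full case of size k means N ≡ −216 (mod k), i.e. N + 216 is a multiple of each size.
1615 = 5 × 17 × 19
646 = 2 × 17 × 19
782 = 2 × 17 × 23
LCM(1615, 646, 782) = 2 × 5 × 17 × 19 × 23 = 74290.
Smallest positive N is 74290 − 216 = 74074.

74074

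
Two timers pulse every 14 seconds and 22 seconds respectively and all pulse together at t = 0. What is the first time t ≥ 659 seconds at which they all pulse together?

770 seconds

Joint pulses occur at multiples of LCM(14, 22).
14 = 2 × 7
22 = 2 × 11
LCM(14, 22) = 2 × 7 × 11 = 154.
Smallest multiple of 154 that is ≥ 659: ⌈659/154⌉ × 154 = 5 × 154 = 770.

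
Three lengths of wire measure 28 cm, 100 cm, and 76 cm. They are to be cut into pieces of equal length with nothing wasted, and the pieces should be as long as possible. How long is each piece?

The greatest length dividing all of 28, 100, and 76 is their gcd.
28 = 2^2 × 7
100 = 2^2 × 5^2
76 = 2^2 × 19
gcd(28, 100, 76) = 2^2 = 4.

4 cm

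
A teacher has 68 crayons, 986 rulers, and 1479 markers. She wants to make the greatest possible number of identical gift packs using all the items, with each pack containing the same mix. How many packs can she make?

17 packs

The pack count must divide each quantity, so the greatest is gcd(68, 986, 1479).
68 = 2^2 × 17
986 = 2 × 17 × 29
1479 = 3 × 17 × 29
gcd(68, 986, 1479) = 17.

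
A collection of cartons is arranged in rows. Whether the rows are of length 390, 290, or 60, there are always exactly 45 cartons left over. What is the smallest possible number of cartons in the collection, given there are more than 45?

N − 45 must be a common multiple of 390, 290, and 60.
390 = 2 × 3 × 5 × 13
290 = 2 × 5 × 29
60 = 2^2 × 3 × 5
LCM(390, 290, 60) = 2^2 × 3 × 5 × 13 × 29 = 22620.
Smallest N > 45 is LCM + 45 = 22620 + 45 = 22665.

22665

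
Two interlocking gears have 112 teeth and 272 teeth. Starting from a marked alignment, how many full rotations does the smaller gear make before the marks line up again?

They are all back at their starting positions together after one LCM of the periods.
112 = 2^4 × 7
272 = 2^4 × 17
LCM(112, 272) = 2^4 × 7 × 17 = 1904.
Rotations for period 112: 1904 / 112 = 17.

17 rotations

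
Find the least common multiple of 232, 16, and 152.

232 = 2^3 × 29
16 = 2^4
152 = 2^3 × 19
LCM(232, 16, 152) = 2^4 × 19 × 29 = 8816.

8816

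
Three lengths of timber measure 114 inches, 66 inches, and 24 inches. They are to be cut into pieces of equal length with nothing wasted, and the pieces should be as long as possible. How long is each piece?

6 inches

The greatest length dividing all of 114, 66, and 24 is their gcd.
114 = 2 × 3 × 19
66 = 2 × 3 × 11
24 = 2^3 × 3
gcd(114, 66, 24) = 2 × 3 = 6.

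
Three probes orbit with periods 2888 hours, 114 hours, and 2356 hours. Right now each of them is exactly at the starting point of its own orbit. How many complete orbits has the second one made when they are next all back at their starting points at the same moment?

The first common completion time is the LCM of the periods.
2888 = 2^3 × 19^2
114 = 2 × 3 × 19
2356 = 2^2 × 19 × 31
LCM(2888, 114, 2356) = 2^3 × 3 × 19^2 × 31 = 268584.
Orbits for period 114: 268584 / 114 = 2356.

2356 orbits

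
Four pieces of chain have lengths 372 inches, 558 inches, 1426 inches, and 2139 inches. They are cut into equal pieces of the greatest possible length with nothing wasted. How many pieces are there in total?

145

Piece length = gcd(372, 558, 1426, 2139).
372 = 2^2 × 3 × 31
558 = 2 × 3^2 × 31
1426 = 2 × 23 × 31
2139 = 3 × 23 × 31
gcd(372, 558, 1426, 2139) = 31.
Total pieces = 372/31 + 558/31 + 1426/31 + 2139/31 = 12 + 18 + 46 + 69 = 145.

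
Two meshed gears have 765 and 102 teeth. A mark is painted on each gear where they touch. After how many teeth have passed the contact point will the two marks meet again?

1530 teeth

We need the least common multiple of the intervals.
765 = 3^2 × 5 × 17
102 = 2 × 3 × 17
LCM(765, 102) = 2 × 3^2 × 5 × 17 = 1530.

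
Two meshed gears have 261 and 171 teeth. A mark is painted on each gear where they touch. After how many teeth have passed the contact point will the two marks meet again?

4959 teeth

They coincide at every common multiple of the periods; the first is the LCM.
261 = 3^2 × 29
171 = 3^2 × 19
LCM(261, 171) = 3^2 × 19 × 29 = 4959.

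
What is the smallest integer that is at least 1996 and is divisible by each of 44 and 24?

The integer must be a common multiple of 44 and 24, so a multiple of their LCM.
44 = 2^2 × 11
24 = 2^3 × 3
LCM(44, 24) = 2^3 × 3 × 11 = 264.
Smallest multiple of 264 that is ≥ 1996: ⌈1996/264⌉ × 264 = 8 × 264 = 2112.

2112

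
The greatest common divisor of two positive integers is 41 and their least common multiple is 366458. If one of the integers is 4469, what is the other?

For two integers, gcd × lcm = product, so the other is (41 × 366458) / 4469 = 15024778 / 4469 = 3362.

3362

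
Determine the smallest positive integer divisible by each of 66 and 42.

462

66 = 2 × 3 × 11
42 = 2 × 3 × 7
LCM(66, 42) = 2 × 3 × 7 × 11 = 462.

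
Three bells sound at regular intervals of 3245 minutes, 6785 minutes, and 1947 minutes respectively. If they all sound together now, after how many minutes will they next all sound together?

223905 minutes

They coincide at every common multiple of the periods; the first is the LCM.
3245 = 5 × 11 × 59
6785 = 5 × 23 × 59
1947 = 3 × 11 × 59
LCM(3245, 6785, 1947) = 3 × 5 × 11 × 23 × 59 = 223905.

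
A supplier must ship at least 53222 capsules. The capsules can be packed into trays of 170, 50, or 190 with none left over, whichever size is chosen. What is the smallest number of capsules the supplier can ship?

64600

The number of capsules must be a common multiple of 170, 50, and 190, so a multiple of their LCM.
170 = 2 × 5 × 17
50 = 2 × 5^2
190 = 2 × 5 × 19
LCM(170, 50, 190) = 2 × 5^2 × 17 × 19 = 16150.
Smallest multiple of 16150 that is ≥ 53222: ⌈53222/16150⌉ × 16150 = 4 × 16150 = 64600.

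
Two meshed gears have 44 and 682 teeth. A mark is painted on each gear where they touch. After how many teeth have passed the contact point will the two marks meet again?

The first simultaneous occurrence is after LCM of the individual periods.
44 = 2^2 × 11
682 = 2 × 11 × 31
LCM(44, 682) = 2^2 × 11 × 31 = 1364.

1364 teeth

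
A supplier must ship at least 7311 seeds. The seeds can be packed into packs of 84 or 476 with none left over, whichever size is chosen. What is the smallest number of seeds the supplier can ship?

The number of seeds must be a common multiple of 84 and 476, so a multiple of their LCM.
84 = 2^2 × 3 × 7
476 = 2^2 × 7 × 17
LCM(84, 476) = 2^2 × 3 × 7 × 17 = 1428.
Smallest multiple of 1428 that is ≥ 7311: ⌈7311/1428⌉ × 1428 = 6 × 1428 = 8568.

8568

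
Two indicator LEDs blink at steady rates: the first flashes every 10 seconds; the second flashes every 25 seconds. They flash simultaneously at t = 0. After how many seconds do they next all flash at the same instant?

We need the least common multiple of the intervals.
10 = 2 × 5
25 = 5^2
LCM(10, 25) = 2 × 5^2 = 50.

50 seconds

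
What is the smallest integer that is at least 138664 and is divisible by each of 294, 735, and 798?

The integer must be a common multiple of 294, 735, and 798, so a multiple of their LCM.
294 = 2 × 3 × 7^2
735 = 3 × 5 × 7^2
798 = 2 × 3 × 7 × 19
LCM(294, 735, 798) = 2 × 3 × 5 × 7^2 × 19 = 27930.
Smallest multiple of 27930 that is ≥ 138664: ⌈138664/27930⌉ × 27930 = 5 × 27930 = 139650.

139650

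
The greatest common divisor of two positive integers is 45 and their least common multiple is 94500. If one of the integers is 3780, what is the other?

1125

For two integers, gcd × lcm = product, so the other is (45 × 94500) / 3780 = 4252500 / 3780 = 1125.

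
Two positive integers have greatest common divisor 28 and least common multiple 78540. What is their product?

2199120

For any two positive integers, gcd × lcm = product = 28 × 78540 = 2199120.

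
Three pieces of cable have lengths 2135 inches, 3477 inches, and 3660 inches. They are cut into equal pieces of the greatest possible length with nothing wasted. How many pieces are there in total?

Piece length = gcd(2135, 3477, 3660).
2135 = 5 × 7 × 61
3477 = 3 × 19 × 61
3660 = 2^2 × 3 × 5 × 61
gcd(2135, 3477, 3660) = 61.
Total pieces = 2135/61 + 3477/61 + 3660/61 = 35 + 57 + 60 = 152.

152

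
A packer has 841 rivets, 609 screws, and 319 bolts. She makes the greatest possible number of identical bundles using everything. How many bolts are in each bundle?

11

Number of bundles = gcd(841, 609, 319).
841 = 29^2
609 = 3 × 7 × 29
319 = 11 × 29
gcd(841, 609, 319) = 29.
bolts per bundle = 319 / 29 = 11.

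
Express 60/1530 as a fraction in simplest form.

60 = 2^2 × 3 × 5
1530 = 2 × 3^2 × 5 × 17
gcd(60, 1530) = 2 × 3 × 5 = 30.
Divide numerator and denominator by 30: 60/1530 = 2/51.

2/51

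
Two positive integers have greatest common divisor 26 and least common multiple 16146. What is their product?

For any two positive integers, gcd × lcm = product = 26 × 16146 = 419796.

419796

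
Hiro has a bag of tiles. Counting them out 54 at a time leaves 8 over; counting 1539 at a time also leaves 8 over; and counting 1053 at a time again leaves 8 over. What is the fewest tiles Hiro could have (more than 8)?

40022

N − 8 must be a common multiple of 54, 1539, and 1053.
54 = 2 × 3^3
1539 = 3^4 × 19
1053 = 3^4 × 13
LCM(54, 1539, 1053) = 2 × 3^4 × 13 × 19 = 40014.
Smallest N > 8 is LCM + 8 = 40014 + 8 = 40022.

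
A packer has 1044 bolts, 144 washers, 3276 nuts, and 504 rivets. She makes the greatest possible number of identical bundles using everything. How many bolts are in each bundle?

29

Number of bundles = gcd(1044, 144, 3276, 504).
1044 = 2^2 × 3^2 × 29
144 = 2^4 × 3^2
3276 = 2^2 × 3^2 × 7 × 13
504 = 2^3 × 3^2 × 7
gcd(1044, 144, 3276, 504) = 2^2 × 3^2 = 36.
bolts per bundle = 1044 / 36 = 29.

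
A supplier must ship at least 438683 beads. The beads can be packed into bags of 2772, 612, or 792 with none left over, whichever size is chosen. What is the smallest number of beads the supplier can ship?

471240

The number of beads must be a common multiple of 2772, 612, and 792, so a multiple of their LCM.
2772 = 2^2 × 3^2 × 7 × 11
612 = 2^2 × 3^2 × 17
792 = 2^3 × 3^2 × 11
LCM(2772, 612, 792) = 2^3 × 3^2 × 7 × 11 × 17 = 94248.
Smallest multiple of 94248 that is ≥ 438683: ⌈438683/94248⌉ × 94248 = 5 × 94248 = 471240.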